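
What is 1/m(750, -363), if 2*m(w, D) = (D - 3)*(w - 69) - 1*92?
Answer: -1/124669 ≈ -8.0212e-6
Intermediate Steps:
m(w, D) = -46 + (-69 + w)*(-3 + D)/2 (m(w, D) = ((D - 3)*(w - 69) - 1*92)/2 = ((-3 + D)*(-69 + w) - 92)/2 = ((-69 + w)*(-3 + D) - 92)/2 = (-92 + (-69 + w)*(-3 + D))/2 = -46 + (-69 + w)*(-3 + D)/2)
1/m(750, -363) = 1/(115/2 - 69/2*(-363) - 3/2*750 + (½)*(-363)*750) = 1/(115/2 + 25047/2 - 1125 - 136125) = 1/(-124669) = -1/124669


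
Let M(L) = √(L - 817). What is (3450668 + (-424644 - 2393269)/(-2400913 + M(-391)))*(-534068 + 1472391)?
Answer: 18664163588854953773190415/5764383234777 + 5288225159798*I*√302/5764383234777 ≈ 3.2378e+12 + 15.943*I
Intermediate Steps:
M(L) = √(-817 + L)
(3450668 + (-424644 - 2393269)/(-2400913 + M(-391)))*(-534068 + 1472391) = (3450668 + (-424644 - 2393269)/(-2400913 + √(-817 - 391)))*(-534068 + 1472391) = (3450668 - 2817913/(-2400913 + √(-1208)))*938323 = (3450668 - 2817913/(-2400913 + 2*I*√302))*938323 = 3237841149764 - 2644112579899/(-2400913 + 2*I*√302)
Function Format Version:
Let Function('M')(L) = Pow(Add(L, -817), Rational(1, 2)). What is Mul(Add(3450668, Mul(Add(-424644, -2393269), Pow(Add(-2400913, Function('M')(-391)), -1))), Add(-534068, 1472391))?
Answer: Add(Rational(18664163588854953773190415, 5764383234777), Mul(Rational(5288225159798, 5764383234777), I, Pow(302, Rational(1, 2)))) ≈ Add(3.2378e+12, Mul(15.943, I))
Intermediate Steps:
Function('M')(L) = Pow(Add(-817, L), Rational(1, 2))
Mul(Add(3450668, Mul(Add(-424644, -2393269), Pow(Add(-2400913, Function('M')(-391)), -1))), Add(-534068, 1472391)) = Mul(Add(3450668, Mul(Add(-424644, -2393269), Pow(Add(-2400913, Pow(Add(-817, -391), Rational(1, 2))), -1))), Add(-534068, 1472391)) = Mul(Add(3450668, Mul(-2817913, Pow(Add(-2400913, Pow(-1208, Rational(1, 2))), -1))), 938323) = Mul(Add(3450668, Mul(-2817913, Pow(Add(-2400913, Mul(2, I, Pow(302, Rational(1, 2)))), -1))), 938323) = Add(3237841149764, Mul(-2644112579899, Pow(Add(-2400913, Mul(2, I, Pow(302, Rational(1, 2)))), -1)))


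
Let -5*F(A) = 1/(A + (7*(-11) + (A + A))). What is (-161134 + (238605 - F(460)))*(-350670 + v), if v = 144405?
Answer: -20821361268198/1303 ≈ -1.5980e+10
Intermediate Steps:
F(A) = -1/(5*(-77 + 3*A)) (F(A) = -1/(5*(A + (7*(-11) + (A + A)))) = -1/(5*(A + (-77 + 2*A))) = -1/(5*(-77 + 3*A)))
(-161134 + (238605 - F(460)))*(-350670 + v) = (-161134 + (238605 - (-1)/(-385 + 15*460)))*(-350670 + 144405) = (-161134 + (238605 - (-1)/(-385 + 6900)))*(-206265) = (-161134 + (238605 - (-1)/6515))*(-206265) = (-161134 + (238605 - 1*(-1/6515)))*(-206265) = (-161134 + (238605 + 1/6515))*(-206265) = (-161134 + 1554511576/6515)*(-206265) = (504723566/6515)*(-206265) = -20821361268198/1303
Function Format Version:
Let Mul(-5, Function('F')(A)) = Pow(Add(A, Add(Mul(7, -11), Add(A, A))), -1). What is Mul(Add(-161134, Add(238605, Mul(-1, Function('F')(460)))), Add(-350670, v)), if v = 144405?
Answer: Rational(-20821361268198, 1303) ≈ -1.5980e+10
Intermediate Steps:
Function('F')(A) = Mul(Rational(-1, 5), Pow(Add(-77, Mul(3, A)), -1)) (Function('F')(A) = Mul(Rational(-1, 5), Pow(Add(A, Add(Mul(7, -11), Add(A, A))), -1)) = Mul(Rational(-1, 5), Pow(Add(A, Add(-77, Mul(2, A))), -1)) = Mul(Rational(-1, 5), Pow(Add(-77, Mul(3, A)), -1)))
Mul(Add(-161134, Add(238605, Mul(-1, Function('F')(460)))), Add(-350670, v)) = Mul(Add(-161134, Add(238605, Mul(-1, Mul(-1, Pow(Add(-385, Mul(15, 460)), -1))))), Add(-350670, 144405)) = Mul(Add(-161134, Add(238605, Mul(-1, Mul(-1, Pow(Add(-385, 6900), -1))))), -206265) = Mul(Add(-161134, Add(238605, Mul(-1, Mul(-1, Pow(6515, -1))))), -206265) = Mul(Add(-161134, Add(238605, Mul(-1, Mul(-1, Rational(1, 6515))))), -206265) = Mul(Add(-161134, Add(238605, Mul(-1, Rational(-1, 6515)))), -206265) = Mul(Add(-161134, Add(238605, Rational(1, 6515))), -206265) = Mul(Add(-161134, Rational(1554511576, 6515)), -206265) = Mul(Rational(504723566, 6515), -206265) = Rational(-20821361268198, 1303)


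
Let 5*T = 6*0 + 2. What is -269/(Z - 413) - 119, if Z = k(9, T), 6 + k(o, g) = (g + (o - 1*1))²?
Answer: -1029884/8711 ≈ -118.23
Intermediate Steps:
T = ⅖ (T = (6*0 + 2)/5 = (0 + 2)/5 = (⅕)*2 = ⅖ ≈ 0.40000)
k(o, g) = -6 + (-1 + g + o)² (k(o, g) = -6 + (g + (o - 1*1))² = -6 + (g + (o - 1))² = -6 + (g + (-1 + o))² = -6 + (-1 + g + o)²)
Z = 1614/25 (Z = -6 + (-1 + ⅖ + 9)² = -6 + (42/5)² = -6 + 1764/25 = 1614/25 ≈ 64.560)
-269/(Z - 413) - 119 = -269/(1614/25 - 413) - 119 = -269/(-8711/25) - 119 = -269*(-25/8711) - 119 = 6725/8711 - 119 = -1029884/8711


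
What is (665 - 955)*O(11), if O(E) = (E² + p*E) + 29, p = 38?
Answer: -164720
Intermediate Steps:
O(E) = 29 + E² + 38*E (O(E) = (E² + 38*E) + 29 = 29 + E² + 38*E)
(665 - 955)*O(11) = (665 - 955)*(29 + 11² + 38*11) = -290*(29 + 121 + 418) = -290*568 = -164720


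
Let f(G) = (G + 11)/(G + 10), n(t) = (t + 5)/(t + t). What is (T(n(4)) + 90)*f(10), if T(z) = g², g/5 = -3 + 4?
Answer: 483/4 ≈ 120.75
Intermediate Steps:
n(t) = (5 + t)/(2*t) (n(t) = (5 + t)/((2*t)) = (5 + t)*(1/(2*t)) = (5 + t)/(2*t))
g = 5 (g = 5*(-3 + 4) = 5*1 = 5)
f(G) = (11 + G)/(10 + G)
T(z) = 25 (T(z) = 5² = 25)
(T(n(4)) + 90)*f(10) = (25 + 90)*((11 + 10)/(10 + 10)) = 115*(21/20) = 483/4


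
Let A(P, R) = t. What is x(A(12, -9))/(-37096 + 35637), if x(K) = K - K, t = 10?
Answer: 0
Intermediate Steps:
A(P, R) = 10
x(K) = 0
x(A(12, -9))/(-37096 + 35637) = 0/(-37096 + 35637) = 0/(-1459) = 0*(-1/1459) = 0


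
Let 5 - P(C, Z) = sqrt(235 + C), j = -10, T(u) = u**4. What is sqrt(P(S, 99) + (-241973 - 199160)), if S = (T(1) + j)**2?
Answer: sqrt(-441128 - 2*sqrt(79)) ≈ 664.19*I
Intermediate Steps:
S = 81 (S = (1**4 - 10)**2 = (1 - 10)**2 = (-9)**2 = 81)
P(C, Z) = 5 - sqrt(235 + C)
sqrt(P(S, 99) + (-241973 - 199160)) = sqrt((5 - sqrt(235 + 81)) + (-241973 - 199160)) = sqrt((5 - sqrt(316)) - 441133) = sqrt((5 - 2*sqrt(79)) - 441133) = sqrt(-441128 - 2*sqrt(79))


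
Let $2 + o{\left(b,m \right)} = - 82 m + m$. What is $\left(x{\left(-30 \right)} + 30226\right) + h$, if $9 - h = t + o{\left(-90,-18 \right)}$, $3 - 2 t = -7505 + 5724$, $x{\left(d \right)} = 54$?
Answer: $27941$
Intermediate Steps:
$o{\left(b,m \right)} = -2 - 81 m$ ($o{\left(b,m \right)} = -2 + \left(- 82 m + m\right) = -2 - 81 m$)
$t = 892$ ($t = \frac{3}{2} - \frac{-7505 + 5724}{2} = \frac{3}{2} - - \frac{1781}{2} = \frac{3}{2} + \frac{1781}{2} = 892$)
$h = -2339$ ($h = 9 - \left(892 - -1456\right) = 9 - \left(892 + \left(-2 + 1458\right)\right) = 9 - \left(892 + 1456\right) = 9 - 2348 = -2339$)
$\left(x{\left(-30 \right)} + 30226\right) + h = \left(54 + 30226\right) - 2339 = 30280 - 2339 = 27941$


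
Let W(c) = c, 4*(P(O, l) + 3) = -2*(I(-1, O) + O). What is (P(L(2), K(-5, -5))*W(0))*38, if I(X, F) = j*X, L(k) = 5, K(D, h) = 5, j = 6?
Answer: 0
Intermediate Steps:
I(X, F) = 6*X
P(O, l) = -O/2 (P(O, l) = -3 + (-2*(6*(-1) + O))/4 = -3 + (-2*(-6 + O))/4 = -3 + (12 - 2*O)/4 = -3 + (3 - O/2) = -O/2)
(P(L(2), K(-5, -5))*W(0))*38 = (-½*5*0)*38 = -5/2*0*38 = 0*38 = 0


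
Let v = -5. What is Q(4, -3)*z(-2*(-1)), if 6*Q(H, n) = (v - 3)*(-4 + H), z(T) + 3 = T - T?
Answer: 0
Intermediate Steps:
z(T) = -3 (z(T) = -3 + (T - T) = -3 + 0 = -3)
Q(H, n) = 16/3 - 4*H/3 (Q(H, n) = ((-5 - 3)*(-4 + H))/6 = (-8*(-4 + H))/6 = (32 - 8*H)/6 = 16/3 - 4*H/3)
Q(4, -3)*z(-2*(-1)) = (16/3 - 4/3*4)*(-3) = (16/3 - 16/3)*(-3) = 0*(-3) = 0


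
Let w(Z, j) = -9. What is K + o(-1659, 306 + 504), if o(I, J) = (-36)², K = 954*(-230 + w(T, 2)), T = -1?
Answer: -226710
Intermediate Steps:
K = -228006 (K = 954*(-230 - 9) = 954*(-239) = -228006)
o(I, J) = 1296
K + o(-1659, 306 + 504) = -228006 + 1296 = -226710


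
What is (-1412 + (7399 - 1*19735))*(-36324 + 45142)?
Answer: -121229864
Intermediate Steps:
(-1412 + (7399 - 1*19735))*(-36324 + 45142) = (-1412 + (7399 - 19735))*8818 = (-1412 - 12336)*8818 = -13748*8818 = -121229864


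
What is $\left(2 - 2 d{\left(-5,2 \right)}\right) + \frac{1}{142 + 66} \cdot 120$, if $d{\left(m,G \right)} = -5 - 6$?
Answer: $\frac{639}{26} \approx 24.577$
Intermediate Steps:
$d{\left(m,G \right)} = -11$ ($d{\left(m,G \right)} = -5 - 6 = -11$)
$\left(2 - 2 d{\left(-5,2 \right)}\right) + \frac{1}{142 + 66} \cdot 120 = \left(2 - -22\right) + \frac{1}{142 + 66} \cdot 120 = \left(2 + 22\right) + \frac{1}{208} \cdot 120 = 24 + \frac{1}{208} \cdot 120 = 24 + \frac{15}{26} = \frac{639}{26}$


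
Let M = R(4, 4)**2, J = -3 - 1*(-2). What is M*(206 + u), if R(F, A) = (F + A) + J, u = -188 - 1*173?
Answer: -7595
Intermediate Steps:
J = -1 (J = -3 + 2 = -1)
u = -361 (u = -188 - 173 = -361)
R(F, A) = -1 + A + F (R(F, A) = (F + A) - 1 = (A + F) - 1 = -1 + A + F)
M = 49 (M = (-1 + 4 + 4)**2 = 7**2 = 49)
M*(206 + u) = 49*(206 - 361) = 49*(-155) = -7595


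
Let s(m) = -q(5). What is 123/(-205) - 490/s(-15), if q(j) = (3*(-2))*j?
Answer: -254/15 ≈ -16.933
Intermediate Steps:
q(j) = -6*j
s(m) = 30 (s(m) = -(-6)*5 = -1*(-30) = 30)
123/(-205) - 490/s(-15) = 123/(-205) - 490/30 = 123*(-1/205) - 490*1/30 = -⅗ - 49/3 = -254/15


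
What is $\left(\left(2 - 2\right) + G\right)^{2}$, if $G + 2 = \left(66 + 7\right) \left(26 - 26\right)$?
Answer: $4$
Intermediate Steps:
$G = -2$ ($G = -2 + \left(66 + 7\right) \left(26 - 26\right) = -2 + 73 \cdot 0 = -2 + 0 = -2$)
$\left(\left(2 - 2\right) + G\right)^{2} = \left(\left(2 - 2\right) - 2\right)^{2} = \left(0 - 2\right)^{2} = \left(-2\right)^{2} = 4$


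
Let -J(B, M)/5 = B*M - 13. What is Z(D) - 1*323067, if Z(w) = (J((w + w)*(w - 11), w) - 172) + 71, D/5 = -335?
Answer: 47302514397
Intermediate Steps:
D = -1675 (D = 5*(-335) = -1675)
J(B, M) = 65 - 5*B*M (J(B, M) = -5*(B*M - 13) = -5*(-13 + B*M) = 65 - 5*B*M)
Z(w) = -36 - 10*w²*(-11 + w) (Z(w) = ((65 - 5*(w + w)*(w - 11)*w) - 172) + 71 = ((65 - 5*(2*w)*(-11 + w)*w) - 172) + 71 = ((65 - 5*2*w*(-11 + w)*w) - 172) + 71 = ((65 - 10*w²*(-11 + w)) - 172) + 71 = (-107 - 10*w²*(-11 + w)) + 71 = -36 - 10*w²*(-11 + w))
Z(D) - 1*323067 = (-36 + 10*(-1675)²*(11 - 1*(-1675))) - 1*323067 = (-36 + 10*2805625*(11 + 1675)) - 323067 = (-36 + 10*2805625*1686) - 323067 = (-36 + 47302837500) - 323067 = 47302837464 - 323067 = 47302514397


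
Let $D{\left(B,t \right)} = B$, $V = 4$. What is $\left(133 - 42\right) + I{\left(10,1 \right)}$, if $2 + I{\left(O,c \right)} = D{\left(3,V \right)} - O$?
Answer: $82$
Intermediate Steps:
$I{\left(O,c \right)} = 1 - O$ ($I{\left(O,c \right)} = -2 - \left(-3 + O\right) = 1 - O$)
$\left(133 - 42\right) + I{\left(10,1 \right)} = \left(133 - 42\right) + \left(1 - 10\right) = 91 + \left(1 - 10\right) = 91 - 9 = 82$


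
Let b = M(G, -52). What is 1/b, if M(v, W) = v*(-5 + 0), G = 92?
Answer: -1/460 ≈ -0.0021739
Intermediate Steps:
M(v, W) = -5*v (M(v, W) = v*(-5) = -5*v)
b = -460 (b = -5*92 = -460)
1/b = 1/(-460) = -1/460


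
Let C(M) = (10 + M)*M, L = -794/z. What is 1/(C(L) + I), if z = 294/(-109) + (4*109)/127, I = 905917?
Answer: 25938649/53420768302344 ≈ 4.8555e-7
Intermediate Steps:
z = 10186/13843 (z = 294*(-1/109) + 436*(1/127) = -294/109 + 436/127 = 10186/13843 ≈ 0.73582)
L = -5495671/5093 (L = -794/10186/13843 = -794*13843/10186 = -5495671/5093 ≈ -1079.1)
C(M) = M*(10 + M)
1/(C(L) + I) = 1/(-5495671*(10 - 5495671/5093)/5093 + 905917) = 1/(-5495671/5093*(-5444741/5093) + 905917) = 1/(29922505216211/25938649 + 905917) = 1/(53420768302344/25938649) = 25938649/53420768302344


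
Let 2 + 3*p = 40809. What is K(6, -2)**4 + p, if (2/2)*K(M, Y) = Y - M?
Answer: 53095/3 ≈ 17698.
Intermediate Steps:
K(M, Y) = Y - M
p = 40807/3 (p = -2/3 + (1/3)*40809 = -2/3 + 13603 = 40807/3 ≈ 13602.)
K(6, -2)**4 + p = (-2 - 1*6)**4 + 40807/3 = (-2 - 6)**4 + 40807/3 = (-8)**4 + 40807/3 = 4096 + 40807/3 = 53095/3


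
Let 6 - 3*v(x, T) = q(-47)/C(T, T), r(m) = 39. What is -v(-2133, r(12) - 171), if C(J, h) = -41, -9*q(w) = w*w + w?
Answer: -52/1107 ≈ -0.046974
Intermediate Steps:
q(w) = -w/9 - w²/9 (q(w) = -(w*w + w)/9 = -(w² + w)/9 = -(w + w²)/9 = -w/9 - w²/9)
v(x, T) = 52/1107 (v(x, T) = 2 - (-⅑*(-47)*(1 - 47))/(3*(-41)) = 2 - (-⅑*(-47)*(-46))*(-1)/(3*41) = 2 - (-2162)*(-1)/(27*41) = 2 - ⅓*2162/369 = 2 - 2162/1107 = 52/1107)
-v(-2133, r(12) - 171) = -1*52/1107 = -52/1107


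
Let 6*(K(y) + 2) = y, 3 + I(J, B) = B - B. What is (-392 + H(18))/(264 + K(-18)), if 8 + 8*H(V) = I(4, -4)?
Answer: -3147/2072 ≈ -1.5188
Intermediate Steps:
I(J, B) = -3 (I(J, B) = -3 + (B - B) = -3 + 0 = -3)
K(y) = -2 + y/6
H(V) = -11/8 (H(V) = -1 + (⅛)*(-3) = -1 - 3/8 = -11/8)
(-392 + H(18))/(264 + K(-18)) = (-392 - 11/8)/(264 + (-2 + (⅙)*(-18))) = -3147/(8*(264 + (-2 - 3))) = -3147/(8*(264 - 5)) = -3147/8/259 = -3147/8*1/259 = -3147/2072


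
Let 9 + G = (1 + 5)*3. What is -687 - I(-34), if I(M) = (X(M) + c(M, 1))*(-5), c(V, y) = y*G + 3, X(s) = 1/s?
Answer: -21323/34 ≈ -627.15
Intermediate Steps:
X(s) = 1/s
G = 9 (G = -9 + (1 + 5)*3 = -9 + 6*3 = -9 + 18 = 9)
c(V, y) = 3 + 9*y (c(V, y) = y*9 + 3 = 9*y + 3 = 3 + 9*y)
I(M) = -60 - 5/M (I(M) = (1/M + (3 + 9*1))*(-5) = (1/M + (3 + 9))*(-5) = (1/M + 12)*(-5) = (12 + 1/M)*(-5) = -60 - 5/M)
-687 - I(-34) = -687 - (-60 - 5/(-34)) = -687 - (-60 - 5*(-1/34)) = -687 - (-60 + 5/34) = -687 - 1*(-2035/34) = -687 + 2035/34 = -21323/34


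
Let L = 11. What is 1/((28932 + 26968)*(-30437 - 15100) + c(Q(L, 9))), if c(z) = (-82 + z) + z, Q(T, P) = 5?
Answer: -1/2545518372 ≈ -3.9285e-10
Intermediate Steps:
c(z) = -82 + 2*z
1/((28932 + 26968)*(-30437 - 15100) + c(Q(L, 9))) = 1/((28932 + 26968)*(-30437 - 15100) + (-82 + 2*5)) = 1/(55900*(-45537) + (-82 + 10)) = 1/(-2545518300 - 72) = 1/(-2545518372) = -1/2545518372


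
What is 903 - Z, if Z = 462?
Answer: 441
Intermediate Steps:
903 - Z = 903 - 1*462 = 903 - 462 = 441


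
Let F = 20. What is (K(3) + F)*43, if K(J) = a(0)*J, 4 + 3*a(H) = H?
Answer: 688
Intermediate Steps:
a(H) = -4/3 + H/3
K(J) = -4*J/3 (K(J) = (-4/3 + (1/3)*0)*J = (-4/3 + 0)*J = -4*J/3)
(K(3) + F)*43 = (-4/3*3 + 20)*43 = (-4 + 20)*43 = 16*43 = 688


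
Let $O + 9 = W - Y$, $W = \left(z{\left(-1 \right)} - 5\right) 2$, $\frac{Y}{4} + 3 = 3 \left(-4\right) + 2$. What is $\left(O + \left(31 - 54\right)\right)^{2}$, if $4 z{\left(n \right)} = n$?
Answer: $\frac{361}{4} \approx 90.25$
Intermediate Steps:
$z{\left(n \right)} = \frac{n}{4}$
$Y = -52$ ($Y = -12 + 4 \left(3 \left(-4\right) + 2\right) = -12 + 4 \left(-12 + 2\right) = -12 + 4 \left(-10\right) = -12 - 40 = -52$)
$W = - \frac{21}{2}$ ($W = \left(\frac{1}{4} \left(-1\right) - 5\right) 2 = \left(- \frac{1}{4} - 5\right) 2 = \left(- \frac{21}{4}\right) 2 = - \frac{21}{2} \approx -10.5$)
$O = \frac{65}{2}$ ($O = -9 - - \frac{83}{2} = -9 + \left(- \frac{21}{2} + 52\right) = -9 + \frac{83}{2} = \frac{65}{2} \approx 32.5$)
$\left(O + \left(31 - 54\right)\right)^{2} = \left(\frac{65}{2} + \left(31 - 54\right)\right)^{2} = \left(\frac{65}{2} - 23\right)^{2} = \left(\frac{19}{2}\right)^{2} = \frac{361}{4}$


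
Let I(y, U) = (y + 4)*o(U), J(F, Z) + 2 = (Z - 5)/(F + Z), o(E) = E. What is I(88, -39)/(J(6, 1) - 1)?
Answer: 25116/25 ≈ 1004.6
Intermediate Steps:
J(F, Z) = -2 + (-5 + Z)/(F + Z) (J(F, Z) = -2 + (Z - 5)/(F + Z) = -2 + (-5 + Z)/(F + Z))
I(y, U) = U*(4 + y) (I(y, U) = (y + 4)*U = (4 + y)*U = U*(4 + y))
I(88, -39)/(J(6, 1) - 1) = (-39*(4 + 88))/((-5 - 1*1 - 2*6)/(6 + 1) - 1) = (-39*92)/((-5 - 1 - 12)/7 - 1) = -3588/((1/7)*(-18) - 1) = -3588/(-18/7 - 1) = -3588/(-25/7) = -3588*(-7/25) = 25116/25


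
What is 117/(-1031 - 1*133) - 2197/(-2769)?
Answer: 57265/82644 ≈ 0.69291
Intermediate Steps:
117/(-1031 - 1*133) - 2197/(-2769) = 117/(-1031 - 133) - 2197*(-1/2769) = 117/(-1164) + 169/213 = 117*(-1/1164) + 169/213 = -39/388 + 169/213 = 57265/82644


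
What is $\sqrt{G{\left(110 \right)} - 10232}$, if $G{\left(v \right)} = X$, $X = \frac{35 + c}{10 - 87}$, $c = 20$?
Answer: $\frac{i \sqrt{501403}}{7} \approx 101.16 i$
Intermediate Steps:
$X = - \frac{5}{7}$ ($X = \frac{35 + 20}{10 - 87} = \frac{55}{-77} = 55 \left(- \frac{1}{77}\right) = - \frac{5}{7} \approx -0.71429$)
$G{\left(v \right)} = - \frac{5}{7}$
$\sqrt{G{\left(110 \right)} - 10232} = \sqrt{- \frac{5}{7} - 10232} = \sqrt{- \frac{71629}{7}} = \frac{i \sqrt{501403}}{7}$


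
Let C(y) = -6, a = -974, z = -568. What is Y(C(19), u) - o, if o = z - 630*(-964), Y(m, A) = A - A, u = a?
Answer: -606752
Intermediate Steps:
u = -974
Y(m, A) = 0
o = 606752 (o = -568 - 630*(-964) = -568 + 607320 = 606752)
Y(C(19), u) - o = 0 - 1*606752 = 0 - 606752 = -606752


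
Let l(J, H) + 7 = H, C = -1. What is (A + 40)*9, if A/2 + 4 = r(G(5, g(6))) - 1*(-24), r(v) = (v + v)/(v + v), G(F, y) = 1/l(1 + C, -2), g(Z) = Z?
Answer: 738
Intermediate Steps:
l(J, H) = -7 + H
G(F, y) = -1/9 (G(F, y) = 1/(-7 - 2) = 1/(-9) = -1/9)
r(v) = 1 (r(v) = (2*v)/((2*v)) = (2*v)*(1/(2*v)) = 1)
A = 42 (A = -8 + 2*(1 - 1*(-24)) = -8 + 2*(1 + 24) = -8 + 2*25 = -8 + 50 = 42)
(A + 40)*9 = (42 + 40)*9 = 82*9 = 738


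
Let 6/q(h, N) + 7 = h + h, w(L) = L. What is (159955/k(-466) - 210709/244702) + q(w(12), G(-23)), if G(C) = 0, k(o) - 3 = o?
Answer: -666380951353/1926049442 ≈ -345.98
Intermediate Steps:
k(o) = 3 + o
q(h, N) = 6/(-7 + 2*h) (q(h, N) = 6/(-7 + (h + h)) = 6/(-7 + 2*h))
(159955/k(-466) - 210709/244702) + q(w(12), G(-23)) = (159955/(3 - 466) - 210709/244702) + 6/(-7 + 2*12) = (159955/(-463) - 210709*1/244702) + 6/(-7 + 24) = (159955*(-1/463) - 210709/244702) + 6/17 = (-159955/463 - 210709/244702) + 6*(1/17) = -39238866677/113297026 + 6/17 = -666380951353/1926049442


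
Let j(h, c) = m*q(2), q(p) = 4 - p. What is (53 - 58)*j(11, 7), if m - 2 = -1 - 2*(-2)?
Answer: -50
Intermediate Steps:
m = 5 (m = 2 + (-1 - 2*(-2)) = 2 + (-1 + 4) = 2 + 3 = 5)
j(h, c) = 10 (j(h, c) = 5*(4 - 1*2) = 5*(4 - 2) = 5*2 = 10)
(53 - 58)*j(11, 7) = (53 - 58)*10 = -5*10 = -50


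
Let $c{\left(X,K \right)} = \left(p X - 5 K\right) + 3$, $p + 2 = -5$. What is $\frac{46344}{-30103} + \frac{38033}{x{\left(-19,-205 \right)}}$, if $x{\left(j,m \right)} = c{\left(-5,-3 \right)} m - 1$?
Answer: $- \frac{1648481303}{327099198} \approx -5.0397$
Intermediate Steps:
$p = -7$ ($p = -2 - 5 = -7$)
$c{\left(X,K \right)} = 3 - 7 X - 5 K$ ($c{\left(X,K \right)} = \left(- 7 X - 5 K\right) + 3 = 3 - 7 X - 5 K$)
$x{\left(j,m \right)} = -1 + 53 m$ ($x{\left(j,m \right)} = \left(3 - -35 - -15\right) m - 1 = \left(3 + 35 + 15\right) m - 1 = 53 m - 1 = -1 + 53 m$)
$\frac{46344}{-30103} + \frac{38033}{x{\left(-19,-205 \right)}} = \frac{46344}{-30103} + \frac{38033}{-1 + 53 \left(-205\right)} = 46344 \left(- \frac{1}{30103}\right) + \frac{38033}{-1 - 10865} = - \frac{46344}{30103} + \frac{38033}{-10866} = - \frac{46344}{30103} + 38033 \left(- \frac{1}{10866}\right) = - \frac{46344}{30103} - \frac{38033}{10866} = - \frac{1648481303}{327099198}$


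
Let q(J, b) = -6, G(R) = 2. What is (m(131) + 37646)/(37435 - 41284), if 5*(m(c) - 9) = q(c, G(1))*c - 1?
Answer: -62496/6415 ≈ -9.7422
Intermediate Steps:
m(c) = 44/5 - 6*c/5 (m(c) = 9 + (-6*c - 1)/5 = 9 + (-1 - 6*c)/5 = 9 + (-⅕ - 6*c/5) = 44/5 - 6*c/5)
(m(131) + 37646)/(37435 - 41284) = ((44/5 - 6/5*131) + 37646)/(37435 - 41284) = ((44/5 - 786/5) + 37646)/(-3849) = (-742/5 + 37646)*(-1/3849) = (187488/5)*(-1/3849) = -62496/6415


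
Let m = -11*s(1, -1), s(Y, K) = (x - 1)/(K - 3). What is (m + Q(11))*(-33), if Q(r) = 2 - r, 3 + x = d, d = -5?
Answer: 4455/4 ≈ 1113.8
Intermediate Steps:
x = -8 (x = -3 - 5 = -8)
s(Y, K) = -9/(-3 + K) (s(Y, K) = (-8 - 1)/(K - 3) = -9/(-3 + K))
m = -99/4 (m = -(-99)/(-3 - 1) = -(-99)/(-4) = -(-99)*(-1)/4 = -11*9/4 = -99/4 ≈ -24.750)
(m + Q(11))*(-33) = (-99/4 + (2 - 1*11))*(-33) = (-99/4 + (2 - 11))*(-33) = (-99/4 - 9)*(-33) = -135/4*(-33) = 4455/4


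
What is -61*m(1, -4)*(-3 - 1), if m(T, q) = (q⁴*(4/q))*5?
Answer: -312320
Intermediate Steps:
m(T, q) = 20*q³ (m(T, q) = (4*q³)*5 = 20*q³)
-61*m(1, -4)*(-3 - 1) = -61*20*(-4)³*(-3 - 1) = -61*20*(-64)*(-4) = -(-78080)*(-4) = -61*5120 = -312320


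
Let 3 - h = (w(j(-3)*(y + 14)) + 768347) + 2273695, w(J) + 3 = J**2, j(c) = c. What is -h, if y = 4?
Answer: 3044952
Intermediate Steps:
w(J) = -3 + J**2
h = -3044952 (h = 3 - (((-3 + (-3*(4 + 14))**2) + 768347) + 2273695) = 3 - (((-3 + (-3*18)**2) + 768347) + 2273695) = 3 - (((-3 + (-54)**2) + 768347) + 2273695) = 3 - (((-3 + 2916) + 768347) + 2273695) = 3 - ((2913 + 768347) + 2273695) = 3 - (771260 + 2273695) = 3 - 1*3044955 = 3 - 3044955 = -3044952)
-h = -1*(-3044952) = 3044952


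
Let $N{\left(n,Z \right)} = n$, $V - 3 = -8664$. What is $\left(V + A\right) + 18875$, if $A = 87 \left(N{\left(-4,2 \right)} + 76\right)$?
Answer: $16478$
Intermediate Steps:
$V = -8661$ ($V = 3 - 8664 = -8661$)
$A = 6264$ ($A = 87 \left(-4 + 76\right) = 87 \cdot 72 = 6264$)
$\left(V + A\right) + 18875 = \left(-8661 + 6264\right) + 18875 = -2397 + 18875 = 16478$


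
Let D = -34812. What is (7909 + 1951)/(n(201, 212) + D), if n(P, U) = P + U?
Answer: -9860/34399 ≈ -0.28664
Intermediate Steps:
(7909 + 1951)/(n(201, 212) + D) = (7909 + 1951)/((201 + 212) - 34812) = 9860/(413 - 34812) = 9860/(-34399) = 9860*(-1/34399) = -9860/34399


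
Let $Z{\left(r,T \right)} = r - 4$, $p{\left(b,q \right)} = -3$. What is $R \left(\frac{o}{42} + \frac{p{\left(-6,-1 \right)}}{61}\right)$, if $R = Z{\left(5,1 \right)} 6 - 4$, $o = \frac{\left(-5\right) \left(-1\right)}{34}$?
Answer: $- \frac{3979}{43554} \approx -0.091358$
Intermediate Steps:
$o = \frac{5}{34}$ ($o = 5 \cdot \frac{1}{34} = \frac{5}{34} \approx 0.14706$)
$Z{\left(r,T \right)} = -4 + r$
$R = 2$ ($R = \left(-4 + 5\right) 6 - 4 = 1 \cdot 6 - 4 = 6 - 4 = 2$)
$R \left(\frac{o}{42} + \frac{p{\left(-6,-1 \right)}}{61}\right) = 2 \left(\frac{5}{34 \cdot 42} - \frac{3}{61}\right) = 2 \left(\frac{5}{34} \cdot \frac{1}{42} - \frac{3}{61}\right) = 2 \left(\frac{5}{1428} - \frac{3}{61}\right) = 2 \left(- \frac{3979}{87108}\right) = - \frac{3979}{43554}$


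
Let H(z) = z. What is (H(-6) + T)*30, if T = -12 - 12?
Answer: -900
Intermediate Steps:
T = -24
(H(-6) + T)*30 = (-6 - 24)*30 = -30*30 = -900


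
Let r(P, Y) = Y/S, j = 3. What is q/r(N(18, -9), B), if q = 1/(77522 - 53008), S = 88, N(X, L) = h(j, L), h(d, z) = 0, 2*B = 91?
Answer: 88/1115387 ≈ 7.8896e-5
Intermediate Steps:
B = 91/2 (B = (½)*91 = 91/2 ≈ 45.500)
N(X, L) = 0
r(P, Y) = Y/88
q = 1/24514 ≈ 4.0793e-5
q/r(N(18, -9), B) = 1/(24514*(((1/88)*(91/2)))) = 1/(24514*(91/176)) = (1/24514)*(176/91) = 88/1115387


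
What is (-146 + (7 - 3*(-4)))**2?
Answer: 16129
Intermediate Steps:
(-146 + (7 - 3*(-4)))**2 = (-146 + (7 + 12))**2 = (-146 + 19)**2 = (-127)**2 = 16129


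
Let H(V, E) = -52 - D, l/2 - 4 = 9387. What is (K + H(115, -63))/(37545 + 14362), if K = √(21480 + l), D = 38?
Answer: -90/51907 + √40262/51907 ≈ 0.0021318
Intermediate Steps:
l = 18782 (l = 8 + 2*9387 = 8 + 18774 = 18782)
H(V, E) = -90 (H(V, E) = -52 - 1*38 = -52 - 38 = -90)
K = √40262 (K = √(21480 + 18782) = √40262 ≈ 200.65)
(K + H(115, -63))/(37545 + 14362) = (√40262 - 90)/(37545 + 14362) = (-90 + √40262)/51907 = (-90 + √40262)*(1/51907) = -90/51907 + √40262/51907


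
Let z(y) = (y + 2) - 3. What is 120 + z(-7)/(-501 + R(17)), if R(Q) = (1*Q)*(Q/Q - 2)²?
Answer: 14522/121 ≈ 120.02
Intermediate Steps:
R(Q) = Q (R(Q) = Q*(1 - 2)² = Q*(-1)² = Q*1 = Q)
z(y) = -1 + y (z(y) = (2 + y) - 3 = -1 + y)
120 + z(-7)/(-501 + R(17)) = 120 + (-1 - 7)/(-501 + 17) = 120 - 8/(-484) = 120 - 1/484*(-8) = 120 + 2/121 = 14522/121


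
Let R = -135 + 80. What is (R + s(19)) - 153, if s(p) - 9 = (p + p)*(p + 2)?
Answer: 599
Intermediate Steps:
R = -55
s(p) = 9 + 2*p*(2 + p) (s(p) = 9 + (p + p)*(p + 2) = 9 + (2*p)*(2 + p) = 9 + 2*p*(2 + p))
(R + s(19)) - 153 = (-55 + (9 + 2*19**2 + 4*19)) - 153 = (-55 + (9 + 2*361 + 76)) - 153 = (-55 + (9 + 722 + 76)) - 153 = (-55 + 807) - 153 = 752 - 153 = 599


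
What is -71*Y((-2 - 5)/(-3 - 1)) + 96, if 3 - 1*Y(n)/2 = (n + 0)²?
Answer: 839/8 ≈ 104.88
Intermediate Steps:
Y(n) = 6 - 2*n² (Y(n) = 6 - 2*(n + 0)² = 6 - 2*n²)
-71*Y((-2 - 5)/(-3 - 1)) + 96 = -71*(6 - 2*(-2 - 5)²/(-3 - 1)²) + 96 = -71*(6 - 2*(-7/(-4))²) + 96 = -71*(6 - 2*(-7*(-¼))²) + 96 = -71*(6 - 2*(7/4)²) + 96 = -71*(6 - 2*49/16) + 96 = -71*(6 - 49/8) + 96 = -71*(-⅛) + 96 = 71/8 + 96 = 839/8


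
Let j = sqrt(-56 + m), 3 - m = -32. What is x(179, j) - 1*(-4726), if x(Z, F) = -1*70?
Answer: 4656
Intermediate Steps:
m = 35 (m = 3 - 1*(-32) = 3 + 32 = 35)
j = I*sqrt(21) (j = sqrt(-56 + 35) = sqrt(-21) = I*sqrt(21) ≈ 4.5826*I)
x(Z, F) = -70
x(179, j) - 1*(-4726) = -70 - 1*(-4726) = -70 + 4726 = 4656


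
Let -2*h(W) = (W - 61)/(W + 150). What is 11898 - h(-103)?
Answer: 559124/47 ≈ 11896.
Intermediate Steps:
h(W) = -(-61 + W)/(2*(150 + W)) (h(W) = -(W - 61)/(2*(W + 150)) = -(-61 + W)/(2*(150 + W)))
11898 - h(-103) = 11898 - (61 - 1*(-103))/(2*(150 - 103)) = 11898 - (61 + 103)/(2*47) = 11898 - 164/(2*47) = 11898 - 1*82/47 = 11898 - 82/47 = 559124/47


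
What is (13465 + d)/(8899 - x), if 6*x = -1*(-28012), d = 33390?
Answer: 140565/12691 ≈ 11.076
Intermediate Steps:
x = 14006/3 (x = (-1*(-28012))/6 = (⅙)*28012 = 14006/3 ≈ 4668.7)
(13465 + d)/(8899 - x) = (13465 + 33390)/(8899 - 1*14006/3) = 46855/(8899 - 14006/3) = 46855/(12691/3) = 46855*(3/12691) = 140565/12691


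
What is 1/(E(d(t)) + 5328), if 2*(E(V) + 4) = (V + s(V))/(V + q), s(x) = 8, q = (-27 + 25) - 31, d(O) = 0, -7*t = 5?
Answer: 33/175688 ≈ 0.00018783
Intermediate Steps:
t = -5/7 (t = -⅐*5 = -5/7 ≈ -0.71429)
q = -33 (q = -2 - 31 = -33)
E(V) = -4 + (8 + V)/(2*(-33 + V)) (E(V) = -4 + ((V + 8)/(V - 33))/2 = -4 + ((8 + V)/(-33 + V))/2 = -4 + (8 + V)/(2*(-33 + V)))
1/(E(d(t)) + 5328) = 1/((272 - 7*0)/(2*(-33 + 0)) + 5328) = 1/((½)*(272 + 0)/(-33) + 5328) = 1/((½)*(-1/33)*272 + 5328) = 1/(-136/33 + 5328) = 1/(175688/33) = 33/175688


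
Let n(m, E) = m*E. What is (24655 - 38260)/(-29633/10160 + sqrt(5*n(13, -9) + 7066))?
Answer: -1365358254800/222708999637 - 468128096000*sqrt(6481)/222708999637 ≈ -175.35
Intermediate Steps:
n(m, E) = E*m
(24655 - 38260)/(-29633/10160 + sqrt(5*n(13, -9) + 7066)) = (24655 - 38260)/(-29633/10160 + sqrt(5*(-9*13) + 7066)) = -13605/(-29633*1/10160 + sqrt(5*(-117) + 7066)) = -13605/(-29633/10160 + sqrt(-585 + 7066)) = -13605/(-29633/10160 + sqrt(6481))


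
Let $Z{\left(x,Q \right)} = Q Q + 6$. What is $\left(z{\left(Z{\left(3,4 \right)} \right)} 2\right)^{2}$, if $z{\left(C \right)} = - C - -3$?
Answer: $1444$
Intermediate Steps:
$Z{\left(x,Q \right)} = 6 + Q^{2}$ ($Z{\left(x,Q \right)} = Q^{2} + 6 = 6 + Q^{2}$)
$z{\left(C \right)} = 3 - C$ ($z{\left(C \right)} = - C + 3 = 3 - C$)
$\left(z{\left(Z{\left(3,4 \right)} \right)} 2\right)^{2} = \left(\left(3 - \left(6 + 4^{2}\right)\right) 2\right)^{2} = \left(\left(3 - \left(6 + 16\right)\right) 2\right)^{2} = \left(\left(3 - 22\right) 2\right)^{2} = \left(\left(-19\right) 2\right)^{2} = \left(-38\right)^{2} = 1444$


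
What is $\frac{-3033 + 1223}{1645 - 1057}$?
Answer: $- \frac{905}{294} \approx -3.0782$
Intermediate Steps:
$\frac{-3033 + 1223}{1645 - 1057} = - \frac{1810}{588} = \left(-1810\right) \frac{1}{588} = - \frac{905}{294}$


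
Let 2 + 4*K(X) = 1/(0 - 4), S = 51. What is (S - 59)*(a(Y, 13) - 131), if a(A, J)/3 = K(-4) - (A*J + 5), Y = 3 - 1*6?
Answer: 491/2 ≈ 245.50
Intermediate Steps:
Y = -3 (Y = 3 - 6 = -3)
K(X) = -9/16 (K(X) = -½ + 1/(4*(0 - 4)) = -½ + (¼)/(-4) = -½ + (¼)*(-¼) = -½ - 1/16 = -9/16)
a(A, J) = -267/16 - 3*A*J (a(A, J) = 3*(-9/16 - (A*J + 5)) = 3*(-9/16 - (5 + A*J)) = 3*(-9/16 + (-5 - A*J)) = 3*(-89/16 - A*J) = -267/16 - 3*A*J)
(S - 59)*(a(Y, 13) - 131) = (51 - 59)*((-267/16 - 3*(-3)*13) - 131) = -8*((-267/16 + 117) - 131) = -8*(1605/16 - 131) = -8*(-491/16) = 491/2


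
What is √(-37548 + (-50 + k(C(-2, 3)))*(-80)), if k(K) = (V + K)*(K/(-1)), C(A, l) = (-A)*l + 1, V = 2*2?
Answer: 2*I*√6847 ≈ 165.49*I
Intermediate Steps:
V = 4
C(A, l) = 1 - A*l (C(A, l) = -A*l + 1 = 1 - A*l)
k(K) = -K*(4 + K) (k(K) = (4 + K)*(K/(-1)) = (4 + K)*(K*(-1)) = (4 + K)*(-K) = -K*(4 + K))
√(-37548 + (-50 + k(C(-2, 3)))*(-80)) = √(-37548 + (-50 - (1 - 1*(-2)*3)*(4 + (1 - 1*(-2)*3)))*(-80)) = √(-37548 + (-50 - (1 + 6)*(4 + (1 + 6)))*(-80)) = √(-37548 + (-50 - 1*7*(4 + 7))*(-80)) = √(-37548 + (-50 - 1*7*11)*(-80)) = √(-37548 + (-50 - 77)*(-80)) = √(-37548 - 127*(-80)) = √(-37548 + 10160) = √(-27388) = 2*I*√6847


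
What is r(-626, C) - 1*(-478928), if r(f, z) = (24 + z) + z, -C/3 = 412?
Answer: 476480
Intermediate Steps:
C = -1236 (C = -3*412 = -1236)
r(f, z) = 24 + 2*z
r(-626, C) - 1*(-478928) = (24 + 2*(-1236)) - 1*(-478928) = (24 - 2472) + 478928 = -2448 + 478928 = 476480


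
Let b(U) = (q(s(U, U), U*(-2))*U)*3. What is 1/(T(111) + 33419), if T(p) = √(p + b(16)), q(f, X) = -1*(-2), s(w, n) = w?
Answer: 1453/48557798 - 3*√23/1116829354 ≈ 2.9910e-5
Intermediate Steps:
q(f, X) = 2
b(U) = 6*U (b(U) = (2*U)*3 = 6*U)
T(p) = √(96 + p) (T(p) = √(p + 6*16) = √(p + 96) = √(96 + p))
1/(T(111) + 33419) = 1/(√(96 + 111) + 33419) = 1/(√207 + 33419) = 1/(3*√23 + 33419) = 1/(33419 + 3*√23)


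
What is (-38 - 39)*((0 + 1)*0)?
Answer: 0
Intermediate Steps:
(-38 - 39)*((0 + 1)*0) = -77*0 = 0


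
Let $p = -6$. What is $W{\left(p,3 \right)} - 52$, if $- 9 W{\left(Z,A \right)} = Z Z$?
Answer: $-56$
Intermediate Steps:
$W{\left(Z,A \right)} = - \frac{Z^{2}}{9}$ ($W{\left(Z,A \right)} = - \frac{Z Z}{9} = - \frac{Z^{2}}{9}$)
$W{\left(p,3 \right)} - 52 = - \frac{\left(-6\right)^{2}}{9} - 52 = \left(- \frac{1}{9}\right) 36 - 52 = -4 - 52 = -56$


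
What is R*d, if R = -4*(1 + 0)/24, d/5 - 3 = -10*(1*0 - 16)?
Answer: -815/6 ≈ -135.83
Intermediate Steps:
d = 815 (d = 15 + 5*(-10*(1*0 - 16)) = 15 + 5*(-10*(0 - 16)) = 15 + 5*(-10*(-16)) = 15 + 5*160 = 15 + 800 = 815)
R = -⅙ (R = -4*1*(1/24) = -4*1/24 = -⅙ ≈ -0.16667)
R*d = -⅙*815 = -815/6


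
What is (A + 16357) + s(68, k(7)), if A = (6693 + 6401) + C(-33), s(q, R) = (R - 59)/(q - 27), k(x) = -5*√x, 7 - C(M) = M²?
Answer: 1163070/41 - 5*√7/41 ≈ 28367.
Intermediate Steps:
C(M) = 7 - M²
s(q, R) = (-59 + R)/(-27 + q)
A = 12012 (A = (6693 + 6401) + (7 - 1*(-33)²) = 13094 + (7 - 1*1089) = 13094 + (7 - 1089) = 13094 - 1082 = 12012)
(A + 16357) + s(68, k(7)) = (12012 + 16357) + (-59 - 5*√7)/(-27 + 68) = 28369 + (-59 - 5*√7)/41 = 28369 + (-59/41 - 5*√7/41) = 1163070/41 - 5*√7/41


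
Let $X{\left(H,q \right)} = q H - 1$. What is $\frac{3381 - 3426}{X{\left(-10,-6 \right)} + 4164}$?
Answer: $- \frac{45}{4223} \approx -0.010656$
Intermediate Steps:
$X{\left(H,q \right)} = -1 + H q$ ($X{\left(H,q \right)} = H q - 1 = -1 + H q$)
$\frac{3381 - 3426}{X{\left(-10,-6 \right)} + 4164} = \frac{3381 - 3426}{\left(-1 - -60\right) + 4164} = - \frac{45}{\left(-1 + 60\right) + 4164} = - \frac{45}{59 + 4164} = - \frac{45}{4223}$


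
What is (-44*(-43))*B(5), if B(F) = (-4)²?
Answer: 30272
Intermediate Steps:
B(F) = 16
(-44*(-43))*B(5) = -44*(-43)*16 = 1892*16 = 30272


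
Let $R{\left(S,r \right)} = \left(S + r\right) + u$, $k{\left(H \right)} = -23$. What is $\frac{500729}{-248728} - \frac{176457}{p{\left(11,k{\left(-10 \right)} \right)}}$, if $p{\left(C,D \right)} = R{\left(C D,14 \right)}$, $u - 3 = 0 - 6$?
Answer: $\frac{21884310139}{30096088} \approx 727.15$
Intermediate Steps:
$u = -3$ ($u = 3 + \left(0 - 6\right) = 3 - 6 = -3$)
$R{\left(S,r \right)} = -3 + S + r$ ($R{\left(S,r \right)} = \left(S + r\right) - 3 = -3 + S + r$)
$p{\left(C,D \right)} = 11 + C D$ ($p{\left(C,D \right)} = -3 + C D + 14 = 11 + C D$)
$\frac{500729}{-248728} - \frac{176457}{p{\left(11,k{\left(-10 \right)} \right)}} = \frac{500729}{-248728} - \frac{176457}{11 + 11 \left(-23\right)} = 500729 \left(- \frac{1}{248728}\right) - \frac{176457}{11 - 253} = - \frac{500729}{248728} - \frac{176457}{-242} = - \frac{500729}{248728} - - \frac{176457}{242} = - \frac{500729}{248728} + \frac{176457}{242} = \frac{21884310139}{30096088}$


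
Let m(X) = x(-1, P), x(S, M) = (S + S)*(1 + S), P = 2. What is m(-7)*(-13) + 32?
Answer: 32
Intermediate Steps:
x(S, M) = 2*S*(1 + S) (x(S, M) = (2*S)*(1 + S) = 2*S*(1 + S))
m(X) = 0 (m(X) = 2*(-1)*(1 - 1) = 2*(-1)*0 = 0)
m(-7)*(-13) + 32 = 0*(-13) + 32 = 0 + 32 = 32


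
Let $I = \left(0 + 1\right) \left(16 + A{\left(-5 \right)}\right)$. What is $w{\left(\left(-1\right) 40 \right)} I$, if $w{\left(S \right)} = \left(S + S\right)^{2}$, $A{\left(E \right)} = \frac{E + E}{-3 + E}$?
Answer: $110400$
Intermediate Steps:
$A{\left(E \right)} = \frac{2 E}{-3 + E}$
$I = \frac{69}{4}$ ($I = \left(0 + 1\right) \left(16 + 2 \left(-5\right) \frac{1}{-3 - 5}\right) = 1 \left(16 + 2 \left(-5\right) \frac{1}{-8}\right) = 1 \left(16 + 2 \left(-5\right) \left(- \frac{1}{8}\right)\right) = 1 \left(16 + \frac{5}{4}\right) = 1 \cdot \frac{69}{4} = \frac{69}{4} \approx 17.25$)
$w{\left(S \right)} = 4 S^{2}$ ($w{\left(S \right)} = \left(2 S\right)^{2} = 4 S^{2}$)
$w{\left(\left(-1\right) 40 \right)} I = 4 \left(\left(-1\right) 40\right)^{2} \cdot \frac{69}{4} = 4 \left(-40\right)^{2} \cdot \frac{69}{4} = 4 \cdot 1600 \cdot \frac{69}{4} = 6400 \cdot \frac{69}{4} = 110400$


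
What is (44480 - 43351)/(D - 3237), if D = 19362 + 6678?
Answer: 1129/22803 ≈ 0.049511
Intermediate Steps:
D = 26040
(44480 - 43351)/(D - 3237) = (44480 - 43351)/(26040 - 3237) = 1129/22803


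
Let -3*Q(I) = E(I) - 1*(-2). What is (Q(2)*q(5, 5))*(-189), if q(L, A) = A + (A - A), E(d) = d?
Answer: 1260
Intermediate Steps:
q(L, A) = A (q(L, A) = A + 0 = A)
Q(I) = -⅔ - I/3 (Q(I) = -(I - 1*(-2))/3 = -(I + 2)/3 = -(2 + I)/3 = -⅔ - I/3)
(Q(2)*q(5, 5))*(-189) = ((-⅔ - ⅓*2)*5)*(-189) = ((-⅔ - ⅔)*5)*(-189) = -4/3*5*(-189) = -20/3*(-189) = 1260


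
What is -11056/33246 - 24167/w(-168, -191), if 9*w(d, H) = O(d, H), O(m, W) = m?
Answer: 1204874555/930888 ≈ 1294.3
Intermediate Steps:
w(d, H) = d/9
-11056/33246 - 24167/w(-168, -191) = -11056/33246 - 24167/((1/9)*(-168)) = -11056*1/33246 - 24167/(-56/3) = -5528/16623 - 24167*(-3/56) = -5528/16623 + 72501/56 = 1204874555/930888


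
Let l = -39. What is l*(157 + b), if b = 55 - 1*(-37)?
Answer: -9711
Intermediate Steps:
b = 92 (b = 55 + 37 = 92)
l*(157 + b) = -39*(157 + 92) = -39*249 = -9711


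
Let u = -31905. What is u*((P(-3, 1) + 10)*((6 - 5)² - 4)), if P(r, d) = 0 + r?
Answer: 670005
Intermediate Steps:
P(r, d) = r
u*((P(-3, 1) + 10)*((6 - 5)² - 4)) = -31905*(-3 + 10)*((6 - 5)² - 4) = -223335*(1² - 4) = -223335*(1 - 4) = -223335*(-3) = -31905*(-21) = 670005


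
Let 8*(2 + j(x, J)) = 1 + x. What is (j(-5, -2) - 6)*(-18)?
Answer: 153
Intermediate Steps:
j(x, J) = -15/8 + x/8 (j(x, J) = -2 + (1 + x)/8 = -2 + (1/8 + x/8) = -15/8 + x/8)
(j(-5, -2) - 6)*(-18) = ((-15/8 + (1/8)*(-5)) - 6)*(-18) = ((-15/8 - 5/8) - 6)*(-18) = (-5/2 - 6)*(-18) = -17/2*(-18) = 153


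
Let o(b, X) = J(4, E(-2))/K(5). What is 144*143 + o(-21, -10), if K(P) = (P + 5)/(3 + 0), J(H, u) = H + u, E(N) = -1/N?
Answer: 411867/20 ≈ 20593.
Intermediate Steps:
K(P) = 5/3 + P/3 (K(P) = (5 + P)/3 = (5 + P)*(⅓) = 5/3 + P/3)
o(b, X) = 27/20 (o(b, X) = (4 - 1/(-2))/(5/3 + (⅓)*5) = (4 - 1*(-½))/(5/3 + 5/3) = (4 + ½)/(10/3) = (9/2)*(3/10) = 27/20)
144*143 + o(-21, -10) = 144*143 + 27/20 = 20592 + 27/20 = 411867/20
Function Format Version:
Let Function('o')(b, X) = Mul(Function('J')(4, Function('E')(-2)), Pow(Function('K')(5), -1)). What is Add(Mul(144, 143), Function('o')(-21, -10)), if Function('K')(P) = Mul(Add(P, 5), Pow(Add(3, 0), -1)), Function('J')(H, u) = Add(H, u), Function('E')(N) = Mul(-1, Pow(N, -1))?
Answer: Rational(411867, 20) ≈ 20593.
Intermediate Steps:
Function('K')(P) = Add(Rational(5, 3), Mul(Rational(1, 3), P)) (Function('K')(P) = Mul(Add(5, P), Pow(3, -1)) = Mul(Add(5, P), Rational(1, 3)) = Add(Rational(5, 3), Mul(Rational(1, 3), P)))
Function('o')(b, X) = Rational(27, 20) (Function('o')(b, X) = Mul(Add(4, Mul(-1, Pow(-2, -1))), Pow(Add(Rational(5, 3), Mul(Rational(1, 3), 5)), -1)) = Mul(Add(4, Mul(-1, Rational(-1, 2))), Pow(Add(Rational(5, 3), Rational(5, 3)), -1)) = Mul(Add(4, Rational(1, 2)), Pow(Rational(10, 3), -1)) = Mul(Rational(9, 2), Rational(3, 10)) = Rational(27, 20))
Add(Mul(144, 143), Function('o')(-21, -10)) = Add(Mul(144, 143), Rational(27, 20)) = Add(20592, Rational(27, 20)) = Rational(411867, 20)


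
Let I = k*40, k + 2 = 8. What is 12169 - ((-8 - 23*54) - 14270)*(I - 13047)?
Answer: -198752471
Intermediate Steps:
k = 6 (k = -2 + 8 = 6)
I = 240 (I = 6*40 = 240)
12169 - ((-8 - 23*54) - 14270)*(I - 13047) = 12169 - ((-8 - 23*54) - 14270)*(240 - 13047) = 12169 - ((-8 - 1242) - 14270)*(-12807) = 12169 - (-1250 - 14270)*(-12807) = 12169 - (-15520)*(-12807) = 12169 - 1*198764640 = 12169 - 198764640 = -198752471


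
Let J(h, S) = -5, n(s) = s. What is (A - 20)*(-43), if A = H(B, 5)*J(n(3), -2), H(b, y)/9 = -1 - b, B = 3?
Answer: -6880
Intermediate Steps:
H(b, y) = -9 - 9*b (H(b, y) = 9*(-1 - b) = -9 - 9*b)
A = 180 (A = (-9 - 9*3)*(-5) = (-9 - 27)*(-5) = -36*(-5) = 180)
(A - 20)*(-43) = (180 - 20)*(-43) = 160*(-43) = -6880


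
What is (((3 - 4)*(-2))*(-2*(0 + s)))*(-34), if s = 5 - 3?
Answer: 272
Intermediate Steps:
s = 2
(((3 - 4)*(-2))*(-2*(0 + s)))*(-34) = (((3 - 4)*(-2))*(-2*(0 + 2)))*(-34) = ((-1*(-2))*(-2*2))*(-34) = (2*(-4))*(-34) = -8*(-34) = 272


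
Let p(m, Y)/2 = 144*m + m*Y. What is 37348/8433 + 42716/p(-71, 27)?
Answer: 30370006/11376117 ≈ 2.6696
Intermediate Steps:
p(m, Y) = 288*m + 2*Y*m (p(m, Y) = 2*(144*m + m*Y) = 2*(144*m + Y*m) = 288*m + 2*Y*m)
37348/8433 + 42716/p(-71, 27) = 37348/8433 + 42716/((2*(-71)*(144 + 27))) = 37348*(1/8433) + 42716/((2*(-71)*171)) = 37348/8433 + 42716/(-24282) = 37348/8433 + 42716*(-1/24282) = 37348/8433 - 21358/12141 = 30370006/11376117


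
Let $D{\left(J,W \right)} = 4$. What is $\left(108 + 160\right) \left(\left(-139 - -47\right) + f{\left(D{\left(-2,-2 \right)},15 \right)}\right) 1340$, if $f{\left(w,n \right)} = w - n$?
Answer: $-36989360$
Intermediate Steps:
$\left(108 + 160\right) \left(\left(-139 - -47\right) + f{\left(D{\left(-2,-2 \right)},15 \right)}\right) 1340 = \left(108 + 160\right) \left(\left(-139 - -47\right) + \left(4 - 15\right)\right) 1340 = 268 \left(\left(-139 + 47\right) + \left(4 - 15\right)\right) 1340 = 268 \left(-92 - 11\right) 1340 = 268 \left(-103\right) 1340 = \left(-27604\right) 1340 = -36989360$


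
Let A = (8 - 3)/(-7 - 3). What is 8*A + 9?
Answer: 5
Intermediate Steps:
A = -1/2 (A = 5/(-10) = 5*(-1/10) = -1/2 ≈ -0.50000)
8*A + 9 = 8*(-1/2) + 9 = -4 + 9 = 5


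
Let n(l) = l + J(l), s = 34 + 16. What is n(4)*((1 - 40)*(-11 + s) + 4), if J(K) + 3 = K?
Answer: -7585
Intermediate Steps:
J(K) = -3 + K
s = 50
n(l) = -3 + 2*l (n(l) = l + (-3 + l) = -3 + 2*l)
n(4)*((1 - 40)*(-11 + s) + 4) = (-3 + 2*4)*((1 - 40)*(-11 + 50) + 4) = (-3 + 8)*(-39*39 + 4) = 5*(-1521 + 4) = 5*(-1517) = -7585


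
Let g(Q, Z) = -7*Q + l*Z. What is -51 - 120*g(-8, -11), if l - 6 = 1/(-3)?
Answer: 709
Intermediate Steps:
l = 17/3 (l = 6 + 1/(-3) = 6 - 1/3 = 17/3 ≈ 5.6667)
g(Q, Z) = -7*Q + 17*Z/3
-51 - 120*g(-8, -11) = -51 - 120*(-7*(-8) + (17/3)*(-11)) = -51 - 120*(56 - 187/3) = -51 - 120*(-19/3) = -51 + 760 = 709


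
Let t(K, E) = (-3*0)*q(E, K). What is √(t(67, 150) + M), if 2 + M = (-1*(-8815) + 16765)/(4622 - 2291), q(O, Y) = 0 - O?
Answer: √5417762/777 ≈ 2.9956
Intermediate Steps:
q(O, Y) = -O
t(K, E) = 0 (t(K, E) = (-3*0)*(-E) = 0*(-E) = 0)
M = 20918/2331 (M = -2 + (-1*(-8815) + 16765)/(4622 - 2291) = -2 + (8815 + 16765)/2331 = -2 + 25580*(1/2331) = -2 + 25580/2331 = 20918/2331 ≈ 8.9738)
√(t(67, 150) + M) = √(0 + 20918/2331) = √(20918/2331) = √5417762/777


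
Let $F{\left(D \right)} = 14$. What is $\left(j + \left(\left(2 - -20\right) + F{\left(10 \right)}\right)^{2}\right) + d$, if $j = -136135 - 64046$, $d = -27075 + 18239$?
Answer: $-207721$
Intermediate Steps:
$d = -8836$
$j = -200181$
$\left(j + \left(\left(2 - -20\right) + F{\left(10 \right)}\right)^{2}\right) + d = \left(-200181 + \left(\left(2 - -20\right) + 14\right)^{2}\right) - 8836 = \left(-200181 + \left(\left(2 + 20\right) + 14\right)^{2}\right) - 8836 = \left(-200181 + \left(22 + 14\right)^{2}\right) - 8836 = \left(-200181 + 36^{2}\right) - 8836 = \left(-200181 + 1296\right) - 8836 = -198885 - 8836 = -207721$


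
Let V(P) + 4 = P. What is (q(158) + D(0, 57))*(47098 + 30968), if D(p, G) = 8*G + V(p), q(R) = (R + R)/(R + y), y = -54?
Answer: 461799423/13 ≈ 3.5523e+7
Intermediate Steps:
V(P) = -4 + P
q(R) = 2*R/(-54 + R) (q(R) = (R + R)/(R - 54) = (2*R)/(-54 + R) = 2*R/(-54 + R))
D(p, G) = -4 + p + 8*G (D(p, G) = 8*G + (-4 + p) = -4 + p + 8*G)
(q(158) + D(0, 57))*(47098 + 30968) = (2*158/(-54 + 158) + (-4 + 0 + 8*57))*(47098 + 30968) = (2*158/104 + (-4 + 0 + 456))*78066 = (2*158*(1/104) + 452)*78066 = (79/26 + 452)*78066 = (11831/26)*78066 = 461799423/13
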